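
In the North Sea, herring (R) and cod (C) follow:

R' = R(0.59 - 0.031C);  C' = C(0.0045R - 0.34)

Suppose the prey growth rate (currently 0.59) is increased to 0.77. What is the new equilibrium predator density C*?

At the interior fixed point, setting dR/dt = 0 with R > 0 fixes C* = (prey growth rate)/(RC coefficient) — independent of the other coefficients.
With the change, C* = 0.77/0.031 = 24.8; it rises from 19.

C* ≈ 24.8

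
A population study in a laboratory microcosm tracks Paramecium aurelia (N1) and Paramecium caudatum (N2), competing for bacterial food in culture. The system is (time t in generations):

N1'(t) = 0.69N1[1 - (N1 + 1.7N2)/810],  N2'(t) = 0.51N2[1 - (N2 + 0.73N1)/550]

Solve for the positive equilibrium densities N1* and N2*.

Setting both brackets to zero gives the nullclines N1 + 1.7N2 = 810 and 0.73N1 + N2 = 550.
Substituting N2 = 550 - 0.73N1 into the first: N1(1 - 1.7·0.73) = 810 - 1.7·550.
So N1* = -125/-0.241 = 519, and then N2* = 550 - 0.73·519 = 171.

N1* ≈ 519, N2* ≈ 171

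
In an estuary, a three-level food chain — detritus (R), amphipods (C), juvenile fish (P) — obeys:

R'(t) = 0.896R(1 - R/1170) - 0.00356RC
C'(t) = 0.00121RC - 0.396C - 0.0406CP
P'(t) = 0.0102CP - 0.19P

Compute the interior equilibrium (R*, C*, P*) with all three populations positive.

From dP/dt = 0: 0.0102C* = 0.19, so C* = 18.6.
From dR/dt = 0: 0.896(1 - R*/1170) = 0.00356·18.6, giving R* = 1170·(1 - 0.074) = 1080.
From dC/dt = 0: 0.00121·1080 - 0.396 = 0.0406P*, so P* = 0.915/0.0406 = 22.5.

R* ≈ 1080, C* ≈ 18.6, P* ≈ 22.5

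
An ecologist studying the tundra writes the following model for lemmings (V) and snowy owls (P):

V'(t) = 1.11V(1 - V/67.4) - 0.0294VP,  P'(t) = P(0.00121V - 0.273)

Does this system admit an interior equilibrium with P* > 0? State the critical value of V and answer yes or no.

Threshold V = 226; K < 226, so no, the predator goes extinct.

The predator equation gives dP/dt > 0 only when V > 0.273/0.00121 = 226.
Without the predator, V → K = 67.4. Since 67.4 < 226, the predator cannot invade.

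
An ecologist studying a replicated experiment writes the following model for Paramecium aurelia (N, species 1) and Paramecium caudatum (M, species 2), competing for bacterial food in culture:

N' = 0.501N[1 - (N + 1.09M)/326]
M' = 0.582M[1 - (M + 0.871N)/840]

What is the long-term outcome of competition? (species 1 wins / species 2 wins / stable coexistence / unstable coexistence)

species 2 excludes species 1

Compare the nullcline intercepts: K1/α12 = 326/1.09 = 299 < K2 = 840; K2/α21 = 840/0.871 = 964 > K1 = 326.
Since the inequalities point opposite ways, species 2 can invade but species 1 cannot.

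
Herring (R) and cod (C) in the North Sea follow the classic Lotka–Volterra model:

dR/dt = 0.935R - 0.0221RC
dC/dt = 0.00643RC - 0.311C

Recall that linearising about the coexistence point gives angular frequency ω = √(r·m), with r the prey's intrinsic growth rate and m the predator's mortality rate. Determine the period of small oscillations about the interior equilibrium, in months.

T ≈ 11.7 months

Here r = 0.935 and m = 0.311, so r·m = 0.291.
ω = √0.291 = 0.539 per month, hence T = 2π/ω ≈ 11.7 months.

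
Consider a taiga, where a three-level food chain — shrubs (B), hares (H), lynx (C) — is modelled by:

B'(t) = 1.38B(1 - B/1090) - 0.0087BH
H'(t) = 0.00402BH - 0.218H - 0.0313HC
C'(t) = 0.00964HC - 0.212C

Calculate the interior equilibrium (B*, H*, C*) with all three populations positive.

From dC/dt = 0: 0.00964H* = 0.212, so H* = 22.
From dB/dt = 0: 1.38(1 - B*/1090) = 0.0087·22, giving B* = 1090·(1 - 0.139) = 939.
From dH/dt = 0: 0.00402·939 - 0.218 = 0.0313C*, so C* = 3.56/0.0313 = 114.

B* ≈ 939, H* ≈ 22, C* ≈ 114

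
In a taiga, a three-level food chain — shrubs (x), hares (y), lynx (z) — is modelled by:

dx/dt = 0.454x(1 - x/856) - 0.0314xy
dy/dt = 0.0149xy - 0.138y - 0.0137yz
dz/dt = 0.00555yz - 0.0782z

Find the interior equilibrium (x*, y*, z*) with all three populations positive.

From dz/dt = 0: 0.00555y* = 0.0782, so y* = 14.1.
From dx/dt = 0: 0.454(1 - x*/856) = 0.0314·14.1, giving x* = 856·(1 - 0.975) = 21.8.
From dy/dt = 0: 0.0149·21.8 - 0.138 = 0.0137z*, so z* = 0.187/0.0137 = 13.7.

x* ≈ 21.8, y* ≈ 14.1, z* ≈ 13.7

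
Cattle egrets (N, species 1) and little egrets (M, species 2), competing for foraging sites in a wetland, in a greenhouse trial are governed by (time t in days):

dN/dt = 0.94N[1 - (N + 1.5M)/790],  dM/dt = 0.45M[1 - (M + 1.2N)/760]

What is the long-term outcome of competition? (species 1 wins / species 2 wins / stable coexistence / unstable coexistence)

Compare the nullcline intercepts: K1/α12 = 790/1.5 = 527 < K2 = 760; K2/α21 = 760/1.2 = 633 < K1 = 790.
Since both are reversed, neither can invade when rare; the interior point is a saddle.

unstable coexistence (outcome depends on initial conditions)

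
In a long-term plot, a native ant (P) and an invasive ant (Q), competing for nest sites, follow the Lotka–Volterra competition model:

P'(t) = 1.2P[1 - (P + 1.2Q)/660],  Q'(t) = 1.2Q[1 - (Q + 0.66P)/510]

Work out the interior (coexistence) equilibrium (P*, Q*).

Setting both brackets to zero gives the nullclines P + 1.2Q = 660 and 0.66P + Q = 510.
Substituting Q = 510 - 0.66P into the first: P(1 - 1.2·0.66) = 660 - 1.2·510.
So P* = 48/0.208 = 231, and then Q* = 510 - 0.66·231 = 358.

P* ≈ 231, Q* ≈ 358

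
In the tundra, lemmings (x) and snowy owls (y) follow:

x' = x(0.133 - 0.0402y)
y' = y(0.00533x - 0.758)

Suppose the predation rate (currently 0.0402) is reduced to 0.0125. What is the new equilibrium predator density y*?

At the interior fixed point, setting dx/dt = 0 with x > 0 fixes y* = (prey growth rate)/(xy coefficient) — independent of the other coefficients.
With the change, y* = 0.133/0.0125 = 10.6; it rises from 3.31.

y* ≈ 10.6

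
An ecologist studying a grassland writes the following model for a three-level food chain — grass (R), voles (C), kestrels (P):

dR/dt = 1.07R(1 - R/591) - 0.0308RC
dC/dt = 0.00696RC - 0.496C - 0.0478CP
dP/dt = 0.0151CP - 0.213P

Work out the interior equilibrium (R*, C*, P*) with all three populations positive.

R* ≈ 351, C* ≈ 14.1, P* ≈ 40.7

From dP/dt = 0: 0.0151C* = 0.213, so C* = 14.1.
From dR/dt = 0: 1.07(1 - R*/591) = 0.0308·14.1, giving R* = 591·(1 - 0.406) = 351.
From dC/dt = 0: 0.00696·351 - 0.496 = 0.0478P*, so P* = 1.95/0.0478 = 40.7.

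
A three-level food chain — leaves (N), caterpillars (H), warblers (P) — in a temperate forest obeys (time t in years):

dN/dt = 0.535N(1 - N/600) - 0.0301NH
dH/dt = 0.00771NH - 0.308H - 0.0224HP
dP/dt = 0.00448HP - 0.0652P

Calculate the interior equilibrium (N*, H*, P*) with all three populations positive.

From dP/dt = 0: 0.00448H* = 0.0652, so H* = 14.6.
From dN/dt = 0: 0.535(1 - N*/600) = 0.0301·14.6, giving N* = 600·(1 - 0.819) = 109.
From dH/dt = 0: 0.00771·109 - 0.308 = 0.0224P*, so P* = 0.53/0.0224 = 23.7.

N* ≈ 109, H* ≈ 14.6, P* ≈ 23.7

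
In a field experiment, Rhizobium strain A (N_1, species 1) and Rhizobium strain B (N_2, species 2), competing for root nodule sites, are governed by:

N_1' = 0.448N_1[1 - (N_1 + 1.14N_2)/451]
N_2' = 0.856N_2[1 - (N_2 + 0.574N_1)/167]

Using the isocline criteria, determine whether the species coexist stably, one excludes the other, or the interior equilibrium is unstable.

Compare the nullcline intercepts: K1/α12 = 451/1.14 = 396 > K2 = 167; K2/α21 = 167/0.574 = 291 < K1 = 451.
Since the inequalities point opposite ways, species 1 can invade but species 2 cannot.

species 1 excludes species 2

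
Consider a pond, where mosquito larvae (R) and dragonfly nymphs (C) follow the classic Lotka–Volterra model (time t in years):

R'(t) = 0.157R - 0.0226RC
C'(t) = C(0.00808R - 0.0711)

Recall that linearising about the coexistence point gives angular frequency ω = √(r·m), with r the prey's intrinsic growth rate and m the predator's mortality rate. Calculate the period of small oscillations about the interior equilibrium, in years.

T ≈ 59.5 years

Here r = 0.157 and m = 0.0711, so r·m = 0.0112.
ω = √0.0112 = 0.106 per year, hence T = 2π/ω ≈ 59.5 years.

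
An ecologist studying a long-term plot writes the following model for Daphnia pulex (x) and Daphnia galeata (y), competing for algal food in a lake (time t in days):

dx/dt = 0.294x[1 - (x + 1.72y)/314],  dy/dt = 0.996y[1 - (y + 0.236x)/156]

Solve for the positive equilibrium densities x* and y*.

Setting both brackets to zero gives the nullclines x + 1.72y = 314 and 0.236x + y = 156.
Substituting y = 156 - 0.236x into the first: x(1 - 1.72·0.236) = 314 - 1.72·156.
So x* = 45.7/0.594 = 76.9, and then y* = 156 - 0.236·76.9 = 138.

x* ≈ 76.9, y* ≈ 138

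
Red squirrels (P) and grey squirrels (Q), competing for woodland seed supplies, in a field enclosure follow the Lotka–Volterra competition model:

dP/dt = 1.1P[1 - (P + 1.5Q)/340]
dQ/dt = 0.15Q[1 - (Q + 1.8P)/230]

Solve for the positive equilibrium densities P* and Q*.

Setting both brackets to zero gives the nullclines P + 1.5Q = 340 and 1.8P + Q = 230.
Substituting Q = 230 - 1.8P into the first: P(1 - 1.5·1.8) = 340 - 1.5·230.
So P* = -5/-1.7 = 2.94, and then Q* = 230 - 1.8·2.94 = 225.

P* ≈ 2.94, Q* ≈ 225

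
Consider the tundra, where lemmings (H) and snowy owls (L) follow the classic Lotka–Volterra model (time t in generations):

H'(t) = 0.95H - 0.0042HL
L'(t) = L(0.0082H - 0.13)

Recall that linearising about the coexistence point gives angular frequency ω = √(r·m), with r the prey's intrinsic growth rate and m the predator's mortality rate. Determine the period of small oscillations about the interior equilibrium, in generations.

Here r = 0.95 and m = 0.13, so r·m = 0.123.
ω = √0.123 = 0.351 per generation, hence T = 2π/ω ≈ 17.9 generations.

T ≈ 17.9 generations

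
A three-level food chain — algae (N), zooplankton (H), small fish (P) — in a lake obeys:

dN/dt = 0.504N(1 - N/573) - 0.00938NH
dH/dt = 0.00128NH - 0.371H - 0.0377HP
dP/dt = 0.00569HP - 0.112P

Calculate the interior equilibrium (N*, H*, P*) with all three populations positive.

N* ≈ 363, H* ≈ 19.7, P* ≈ 2.49

From dP/dt = 0: 0.00569H* = 0.112, so H* = 19.7.
From dN/dt = 0: 0.504(1 - N*/573) = 0.00938·19.7, giving N* = 573·(1 - 0.366) = 363.
From dH/dt = 0: 0.00128·363 - 0.371 = 0.0377P*, so P* = 0.0938/0.0377 = 2.49.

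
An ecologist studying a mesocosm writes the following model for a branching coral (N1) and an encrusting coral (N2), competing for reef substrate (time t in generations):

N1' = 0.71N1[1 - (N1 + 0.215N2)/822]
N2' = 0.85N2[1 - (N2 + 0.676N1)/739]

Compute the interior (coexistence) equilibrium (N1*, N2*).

N1* ≈ 776, N2* ≈ 215

Setting both brackets to zero gives the nullclines N1 + 0.215N2 = 822 and 0.676N1 + N2 = 739.
Substituting N2 = 739 - 0.676N1 into the first: N1(1 - 0.215·0.676) = 822 - 0.215·739.
So N1* = 663/0.855 = 776, and then N2* = 739 - 0.676·776 = 215.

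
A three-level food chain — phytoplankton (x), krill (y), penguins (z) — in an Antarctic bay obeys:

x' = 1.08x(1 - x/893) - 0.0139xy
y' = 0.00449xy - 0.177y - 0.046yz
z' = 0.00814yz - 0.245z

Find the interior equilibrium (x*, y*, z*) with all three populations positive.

From dz/dt = 0: 0.00814y* = 0.245, so y* = 30.1.
From dx/dt = 0: 1.08(1 - x*/893) = 0.0139·30.1, giving x* = 893·(1 - 0.387) = 547.
From dy/dt = 0: 0.00449·547 - 0.177 = 0.046z*, so z* = 2.28/0.046 = 49.6.

x* ≈ 547, y* ≈ 30.1, z* ≈ 49.6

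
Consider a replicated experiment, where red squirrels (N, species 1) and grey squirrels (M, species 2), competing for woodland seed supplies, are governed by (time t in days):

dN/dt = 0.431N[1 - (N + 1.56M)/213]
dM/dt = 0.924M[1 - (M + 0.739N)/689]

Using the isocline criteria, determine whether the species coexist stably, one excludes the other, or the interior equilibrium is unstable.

species 2 excludes species 1

Compare the nullcline intercepts: K1/α12 = 213/1.56 = 137 < K2 = 689; K2/α21 = 689/0.739 = 932 > K1 = 213.
Since the inequalities point opposite ways, species 2 can invade but species 1 cannot.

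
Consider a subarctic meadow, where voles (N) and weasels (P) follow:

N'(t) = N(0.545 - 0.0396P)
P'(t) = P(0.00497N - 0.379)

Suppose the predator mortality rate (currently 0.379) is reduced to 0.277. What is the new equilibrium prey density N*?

N* ≈ 55.7

At the interior fixed point, setting dP/dt = 0 with P > 0 fixes N* = (predator death rate)/(NP coefficient) — independent of the other coefficients.
With the change, N* = 0.277/0.00497 = 55.7; it falls from 76.3.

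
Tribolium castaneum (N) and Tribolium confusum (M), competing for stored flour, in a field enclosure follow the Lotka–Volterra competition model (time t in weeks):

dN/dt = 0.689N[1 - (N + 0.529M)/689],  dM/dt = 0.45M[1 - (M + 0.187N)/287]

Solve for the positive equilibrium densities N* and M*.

N* ≈ 596, M* ≈ 176

Setting both brackets to zero gives the nullclines N + 0.529M = 689 and 0.187N + M = 287.
Substituting M = 287 - 0.187N into the first: N(1 - 0.529·0.187) = 689 - 0.529·287.
So N* = 537/0.901 = 596, and then M* = 287 - 0.187·596 = 176.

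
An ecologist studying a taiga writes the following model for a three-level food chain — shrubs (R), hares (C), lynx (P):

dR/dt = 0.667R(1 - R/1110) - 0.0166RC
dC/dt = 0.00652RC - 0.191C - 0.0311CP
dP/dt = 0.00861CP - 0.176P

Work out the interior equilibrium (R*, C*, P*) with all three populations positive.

From dP/dt = 0: 0.00861C* = 0.176, so C* = 20.4.
From dR/dt = 0: 0.667(1 - R*/1110) = 0.0166·20.4, giving R* = 1110·(1 - 0.509) = 545.
From dC/dt = 0: 0.00652·545 - 0.191 = 0.0311P*, so P* = 3.36/0.0311 = 108.

R* ≈ 545, C* ≈ 20.4, P* ≈ 108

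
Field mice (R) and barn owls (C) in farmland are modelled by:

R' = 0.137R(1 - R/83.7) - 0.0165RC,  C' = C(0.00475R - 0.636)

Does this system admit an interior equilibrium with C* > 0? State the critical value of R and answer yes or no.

The predator equation gives dC/dt > 0 only when R > 0.636/0.00475 = 134.
Without the predator, R → K = 83.7. Since 83.7 < 134, the predator cannot invade.

Threshold R = 134; K < 134, so no, the predator goes extinct.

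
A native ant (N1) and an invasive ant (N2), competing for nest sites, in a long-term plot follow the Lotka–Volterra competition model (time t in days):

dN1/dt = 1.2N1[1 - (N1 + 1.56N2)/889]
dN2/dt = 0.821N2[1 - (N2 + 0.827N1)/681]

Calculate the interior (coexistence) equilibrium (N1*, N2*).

Setting both brackets to zero gives the nullclines N1 + 1.56N2 = 889 and 0.827N1 + N2 = 681.
Substituting N2 = 681 - 0.827N1 into the first: N1(1 - 1.56·0.827) = 889 - 1.56·681.
So N1* = -173/-0.29 = 598, and then N2* = 681 - 0.827·598 = 187.

N1* ≈ 598, N2* ≈ 187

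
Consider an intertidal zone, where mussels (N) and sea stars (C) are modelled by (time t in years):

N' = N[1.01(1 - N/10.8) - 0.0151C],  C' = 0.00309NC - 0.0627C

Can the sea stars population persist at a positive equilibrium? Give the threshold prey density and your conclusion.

Threshold N = 20.3; K < 20.3, so no, the predator goes extinct.

The predator equation gives dC/dt > 0 only when N > 0.0627/0.00309 = 20.3.
Without the predator, N → K = 10.8. Since 10.8 < 20.3, the predator cannot invade.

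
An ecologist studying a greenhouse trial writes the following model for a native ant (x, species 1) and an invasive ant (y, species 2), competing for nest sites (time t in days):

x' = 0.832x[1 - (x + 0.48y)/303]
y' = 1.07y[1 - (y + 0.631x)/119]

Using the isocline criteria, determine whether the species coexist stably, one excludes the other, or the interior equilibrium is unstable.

species 1 excludes species 2

Compare the nullcline intercepts: K1/α12 = 303/0.48 = 631 > K2 = 119; K2/α21 = 119/0.631 = 189 < K1 = 303.
Since the inequalities point opposite ways, species 1 can invade but species 2 cannot.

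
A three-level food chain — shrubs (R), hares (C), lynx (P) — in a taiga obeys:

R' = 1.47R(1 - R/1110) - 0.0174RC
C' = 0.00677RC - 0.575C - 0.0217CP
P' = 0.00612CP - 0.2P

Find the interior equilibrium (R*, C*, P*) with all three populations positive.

From dP/dt = 0: 0.00612C* = 0.2, so C* = 32.7.
From dR/dt = 0: 1.47(1 - R*/1110) = 0.0174·32.7, giving R* = 1110·(1 - 0.387) = 681.
From dC/dt = 0: 0.00677·681 - 0.575 = 0.0217P*, so P* = 4.03/0.0217 = 186.

R* ≈ 681, C* ≈ 32.7, P* ≈ 186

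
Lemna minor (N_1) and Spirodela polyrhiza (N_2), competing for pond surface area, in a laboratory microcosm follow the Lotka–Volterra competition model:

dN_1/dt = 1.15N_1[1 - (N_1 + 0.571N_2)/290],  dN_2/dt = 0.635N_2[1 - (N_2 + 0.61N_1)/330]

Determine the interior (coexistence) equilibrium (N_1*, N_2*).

N_1* ≈ 156, N_2* ≈ 235

Setting both brackets to zero gives the nullclines N_1 + 0.571N_2 = 290 and 0.61N_1 + N_2 = 330.
Substituting N_2 = 330 - 0.61N_1 into the first: N_1(1 - 0.571·0.61) = 290 - 0.571·330.
So N_1* = 102/0.652 = 156, and then N_2* = 330 - 0.61·156 = 235.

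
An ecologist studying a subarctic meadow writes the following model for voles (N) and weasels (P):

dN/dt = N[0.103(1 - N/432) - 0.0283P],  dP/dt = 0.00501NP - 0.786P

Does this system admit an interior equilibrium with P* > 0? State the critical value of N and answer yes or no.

The predator equation gives dP/dt > 0 only when N > 0.786/0.00501 = 157.
Without the predator, N → K = 432. Since 432 > 157, the predator can invade and persist.

Threshold N = 157; K > 157, so yes, the predator persists.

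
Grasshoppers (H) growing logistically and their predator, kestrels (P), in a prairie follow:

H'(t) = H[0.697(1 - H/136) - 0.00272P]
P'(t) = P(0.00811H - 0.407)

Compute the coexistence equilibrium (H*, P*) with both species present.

From dP/dt = 0 with P > 0: 0.00811H* = 0.407, so H* = 50.2.
Substitute into dH/dt = 0: 0.697(1 - 50.2/136) = 0.00272P*.
The bracket is 0.631, giving P* = 0.44/0.00272 = 162.

H* ≈ 50.2, P* ≈ 162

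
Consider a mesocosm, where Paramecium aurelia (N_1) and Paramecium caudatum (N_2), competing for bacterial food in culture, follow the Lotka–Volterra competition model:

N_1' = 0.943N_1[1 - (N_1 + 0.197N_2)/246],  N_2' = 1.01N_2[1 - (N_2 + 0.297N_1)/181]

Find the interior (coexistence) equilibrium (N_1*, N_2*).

N_1* ≈ 223, N_2* ≈ 115

Setting both brackets to zero gives the nullclines N_1 + 0.197N_2 = 246 and 0.297N_1 + N_2 = 181.
Substituting N_2 = 181 - 0.297N_1 into the first: N_1(1 - 0.197·0.297) = 246 - 0.197·181.
So N_1* = 210/0.941 = 223, and then N_2* = 181 - 0.297·223 = 115.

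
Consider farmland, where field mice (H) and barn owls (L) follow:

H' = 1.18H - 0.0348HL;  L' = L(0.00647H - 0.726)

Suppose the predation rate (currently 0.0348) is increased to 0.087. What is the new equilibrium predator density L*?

L* ≈ 13.6

At the interior fixed point, setting dH/dt = 0 with H > 0 fixes L* = (prey growth rate)/(HL coefficient) — independent of the other coefficients.
With the change, L* = 1.18/0.087 = 13.6; it falls from 33.9.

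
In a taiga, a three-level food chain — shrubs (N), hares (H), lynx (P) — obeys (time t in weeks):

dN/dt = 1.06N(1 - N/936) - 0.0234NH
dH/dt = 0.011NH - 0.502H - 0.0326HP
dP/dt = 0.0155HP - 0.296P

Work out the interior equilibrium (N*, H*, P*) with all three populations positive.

N* ≈ 541, H* ≈ 19.1, P* ≈ 167

From dP/dt = 0: 0.0155H* = 0.296, so H* = 19.1.
From dN/dt = 0: 1.06(1 - N*/936) = 0.0234·19.1, giving N* = 936·(1 - 0.422) = 541.
From dH/dt = 0: 0.011·541 - 0.502 = 0.0326P*, so P* = 5.45/0.0326 = 167.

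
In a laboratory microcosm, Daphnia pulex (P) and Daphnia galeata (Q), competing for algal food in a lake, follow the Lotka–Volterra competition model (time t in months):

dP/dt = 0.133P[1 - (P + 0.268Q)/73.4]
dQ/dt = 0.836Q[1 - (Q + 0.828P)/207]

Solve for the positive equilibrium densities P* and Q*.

P* ≈ 23, Q* ≈ 188

Setting both brackets to zero gives the nullclines P + 0.268Q = 73.4 and 0.828P + Q = 207.
Substituting Q = 207 - 0.828P into the first: P(1 - 0.268·0.828) = 73.4 - 0.268·207.
So P* = 17.9/0.778 = 23, and then Q* = 207 - 0.828·23 = 188.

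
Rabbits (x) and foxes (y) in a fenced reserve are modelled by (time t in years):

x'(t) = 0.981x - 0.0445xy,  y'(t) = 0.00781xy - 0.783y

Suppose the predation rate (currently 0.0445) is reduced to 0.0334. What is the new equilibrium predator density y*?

At the interior fixed point, setting dx/dt = 0 with x > 0 fixes y* = (prey growth rate)/(xy coefficient) — independent of the other coefficients.
With the change, y* = 0.981/0.0334 = 29.4; it rises from 22.

y* ≈ 29.4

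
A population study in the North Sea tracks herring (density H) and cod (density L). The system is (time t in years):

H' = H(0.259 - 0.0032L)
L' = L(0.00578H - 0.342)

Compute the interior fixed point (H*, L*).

Set dL/dt = 0 with L > 0: 0.00578H - 0.342 = 0, so H* = 0.342/0.00578 = 59.2.
Set dH/dt = 0 with H > 0: 0.259 - 0.0032L = 0, so L* = 0.259/0.0032 = 80.9.

H* ≈ 59.2, L* ≈ 80.9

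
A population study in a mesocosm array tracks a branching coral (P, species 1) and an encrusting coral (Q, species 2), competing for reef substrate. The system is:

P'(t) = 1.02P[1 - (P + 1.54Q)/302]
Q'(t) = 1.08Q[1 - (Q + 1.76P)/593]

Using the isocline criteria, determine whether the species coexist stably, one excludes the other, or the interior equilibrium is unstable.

species 2 excludes species 1

Compare the nullcline intercepts: K1/α12 = 302/1.54 = 196 < K2 = 593; K2/α21 = 593/1.76 = 337 > K1 = 302.
Since the inequalities point opposite ways, species 2 can invade but species 1 cannot.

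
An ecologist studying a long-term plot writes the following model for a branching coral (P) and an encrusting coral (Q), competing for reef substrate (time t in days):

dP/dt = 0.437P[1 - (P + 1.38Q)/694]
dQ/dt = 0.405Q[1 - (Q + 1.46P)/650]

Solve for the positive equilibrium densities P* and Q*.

P* ≈ 200, Q* ≈ 358

Setting both brackets to zero gives the nullclines P + 1.38Q = 694 and 1.46P + Q = 650.
Substituting Q = 650 - 1.46P into the first: P(1 - 1.38·1.46) = 694 - 1.38·650.
So P* = -203/-1.01 = 200, and then Q* = 650 - 1.46·200 = 358.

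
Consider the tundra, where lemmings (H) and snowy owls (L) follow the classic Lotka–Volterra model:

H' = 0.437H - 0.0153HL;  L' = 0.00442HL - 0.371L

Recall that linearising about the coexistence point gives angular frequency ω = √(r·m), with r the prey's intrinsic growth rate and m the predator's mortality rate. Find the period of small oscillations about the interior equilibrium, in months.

Here r = 0.437 and m = 0.371, so r·m = 0.162.
ω = √0.162 = 0.403 per month, hence T = 2π/ω ≈ 15.6 months.

T ≈ 15.6 months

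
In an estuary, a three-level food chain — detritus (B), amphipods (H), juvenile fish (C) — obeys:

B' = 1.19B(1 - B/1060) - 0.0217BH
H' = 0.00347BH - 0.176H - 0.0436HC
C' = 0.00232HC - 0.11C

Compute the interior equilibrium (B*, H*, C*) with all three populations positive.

From dC/dt = 0: 0.00232H* = 0.11, so H* = 47.4.
From dB/dt = 0: 1.19(1 - B*/1060) = 0.0217·47.4, giving B* = 1060·(1 - 0.865) = 144.
From dH/dt = 0: 0.00347·144 - 0.176 = 0.0436C*, so C* = 0.322/0.0436 = 7.39.

B* ≈ 144, H* ≈ 47.4, C* ≈ 7.39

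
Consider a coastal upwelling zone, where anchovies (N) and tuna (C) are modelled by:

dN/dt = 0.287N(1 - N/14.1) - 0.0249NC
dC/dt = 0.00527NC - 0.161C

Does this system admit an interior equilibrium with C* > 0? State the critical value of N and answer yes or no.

Threshold N = 30.6; K < 30.6, so no, the predator goes extinct.

The predator equation gives dC/dt > 0 only when N > 0.161/0.00527 = 30.6.
Without the predator, N → K = 14.1. Since 14.1 < 30.6, the predator cannot invade.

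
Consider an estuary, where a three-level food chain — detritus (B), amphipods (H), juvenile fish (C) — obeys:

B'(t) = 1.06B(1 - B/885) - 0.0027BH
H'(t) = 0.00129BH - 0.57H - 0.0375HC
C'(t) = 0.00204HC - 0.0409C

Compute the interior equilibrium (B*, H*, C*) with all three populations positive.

From dC/dt = 0: 0.00204H* = 0.0409, so H* = 20.
From dB/dt = 0: 1.06(1 - B*/885) = 0.0027·20, giving B* = 885·(1 - 0.0511) = 840.
From dH/dt = 0: 0.00129·840 - 0.57 = 0.0375C*, so C* = 0.513/0.0375 = 13.7.

B* ≈ 840, H* ≈ 20, C* ≈ 13.7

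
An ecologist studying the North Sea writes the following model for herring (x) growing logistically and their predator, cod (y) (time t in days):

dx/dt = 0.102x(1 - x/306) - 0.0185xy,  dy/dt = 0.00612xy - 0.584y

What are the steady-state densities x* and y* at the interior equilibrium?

From dy/dt = 0 with y > 0: 0.00612x* = 0.584, so x* = 95.4.
Substitute into dx/dt = 0: 0.102(1 - 95.4/306) = 0.0185y*.
The bracket is 0.688, giving y* = 0.0702/0.0185 = 3.79.

x* ≈ 95.4, y* ≈ 3.79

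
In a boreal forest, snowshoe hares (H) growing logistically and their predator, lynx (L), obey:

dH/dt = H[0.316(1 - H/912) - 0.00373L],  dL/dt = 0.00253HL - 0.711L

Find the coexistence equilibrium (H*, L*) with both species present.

From dL/dt = 0 with L > 0: 0.00253H* = 0.711, so H* = 281.
Substitute into dH/dt = 0: 0.316(1 - 281/912) = 0.00373L*.
The bracket is 0.692, giving L* = 0.219/0.00373 = 58.6.

H* ≈ 281, L* ≈ 58.6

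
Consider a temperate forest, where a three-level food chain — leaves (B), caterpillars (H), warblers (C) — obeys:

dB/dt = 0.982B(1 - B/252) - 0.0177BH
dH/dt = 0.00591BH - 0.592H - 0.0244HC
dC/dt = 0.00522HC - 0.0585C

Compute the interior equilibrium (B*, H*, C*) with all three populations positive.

From dC/dt = 0: 0.00522H* = 0.0585, so H* = 11.2.
From dB/dt = 0: 0.982(1 - B*/252) = 0.0177·11.2, giving B* = 252·(1 - 0.202) = 201.
From dH/dt = 0: 0.00591·201 - 0.592 = 0.0244C*, so C* = 0.596/0.0244 = 24.4.

B* ≈ 201, H* ≈ 11.2, C* ≈ 24.4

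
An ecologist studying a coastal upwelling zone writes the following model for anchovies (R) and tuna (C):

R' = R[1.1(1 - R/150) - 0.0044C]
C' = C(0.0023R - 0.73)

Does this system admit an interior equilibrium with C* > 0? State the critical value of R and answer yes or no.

The predator equation gives dC/dt > 0 only when R > 0.73/0.0023 = 317.
Without the predator, R → K = 150. Since 150 < 317, the predator cannot invade.

Threshold R = 317; K < 317, so no, the predator goes extinct.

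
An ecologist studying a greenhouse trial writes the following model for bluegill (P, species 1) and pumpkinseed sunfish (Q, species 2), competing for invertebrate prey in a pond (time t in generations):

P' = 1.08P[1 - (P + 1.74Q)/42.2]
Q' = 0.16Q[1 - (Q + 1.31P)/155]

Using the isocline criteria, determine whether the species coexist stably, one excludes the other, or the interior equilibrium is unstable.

Compare the nullcline intercepts: K1/α12 = 42.2/1.74 = 24.3 < K2 = 155; K2/α21 = 155/1.31 = 118 > K1 = 42.2.
Since the inequalities point opposite ways, species 2 can invade but species 1 cannot.

species 2 excludes species 1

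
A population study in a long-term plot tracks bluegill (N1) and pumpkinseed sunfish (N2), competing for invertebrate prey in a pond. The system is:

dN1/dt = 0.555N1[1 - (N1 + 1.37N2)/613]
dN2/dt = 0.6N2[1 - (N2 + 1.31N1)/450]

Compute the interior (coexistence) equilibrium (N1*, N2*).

Setting both brackets to zero gives the nullclines N1 + 1.37N2 = 613 and 1.31N1 + N2 = 450.
Substituting N2 = 450 - 1.31N1 into the first: N1(1 - 1.37·1.31) = 613 - 1.37·450.
So N1* = -3.5/-0.795 = 4.4, and then N2* = 450 - 1.31·4.4 = 444.

N1* ≈ 4.4, N2* ≈ 444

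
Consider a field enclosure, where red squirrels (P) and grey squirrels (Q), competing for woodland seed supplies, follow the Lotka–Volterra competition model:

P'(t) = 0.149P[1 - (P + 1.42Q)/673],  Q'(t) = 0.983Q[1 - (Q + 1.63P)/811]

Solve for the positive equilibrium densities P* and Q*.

Setting both brackets to zero gives the nullclines P + 1.42Q = 673 and 1.63P + Q = 811.
Substituting Q = 811 - 1.63P into the first: P(1 - 1.42·1.63) = 673 - 1.42·811.
So P* = -479/-1.31 = 364, and then Q* = 811 - 1.63·364 = 218.

P* ≈ 364, Q* ≈ 218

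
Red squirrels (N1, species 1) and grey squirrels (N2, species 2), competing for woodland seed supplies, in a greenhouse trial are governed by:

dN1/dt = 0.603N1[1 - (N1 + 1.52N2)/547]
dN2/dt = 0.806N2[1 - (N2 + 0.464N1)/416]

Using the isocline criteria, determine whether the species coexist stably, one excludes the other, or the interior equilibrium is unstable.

Compare the nullcline intercepts: K1/α12 = 547/1.52 = 360 < K2 = 416; K2/α21 = 416/0.464 = 897 > K1 = 547.
Since the inequalities point opposite ways, species 2 can invade but species 1 cannot.

species 2 excludes species 1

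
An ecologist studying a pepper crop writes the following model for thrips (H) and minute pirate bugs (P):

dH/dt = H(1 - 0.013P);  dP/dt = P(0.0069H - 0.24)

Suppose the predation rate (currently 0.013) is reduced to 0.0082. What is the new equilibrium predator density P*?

P* ≈ 122

At the interior fixed point, setting dH/dt = 0 with H > 0 fixes P* = (prey growth rate)/(HP coefficient) — independent of the other coefficients.
With the change, P* = 1/0.0082 = 122; it rises from 76.9.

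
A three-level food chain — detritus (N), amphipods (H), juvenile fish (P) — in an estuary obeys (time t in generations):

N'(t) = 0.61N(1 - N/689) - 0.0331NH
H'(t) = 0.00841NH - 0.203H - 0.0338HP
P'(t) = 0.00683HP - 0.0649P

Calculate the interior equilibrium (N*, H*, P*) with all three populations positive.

N* ≈ 334, H* ≈ 9.5, P* ≈ 77

From dP/dt = 0: 0.00683H* = 0.0649, so H* = 9.5.
From dN/dt = 0: 0.61(1 - N*/689) = 0.0331·9.5, giving N* = 689·(1 - 0.516) = 334.
From dH/dt = 0: 0.00841·334 - 0.203 = 0.0338P*, so P* = 2.6/0.0338 = 77.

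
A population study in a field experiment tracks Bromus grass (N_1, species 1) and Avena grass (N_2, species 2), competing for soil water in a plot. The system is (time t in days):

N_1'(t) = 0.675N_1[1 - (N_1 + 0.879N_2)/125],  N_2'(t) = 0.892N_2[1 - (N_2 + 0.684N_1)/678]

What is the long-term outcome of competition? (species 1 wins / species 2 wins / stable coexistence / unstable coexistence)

Compare the nullcline intercepts: K1/α12 = 125/0.879 = 142 < K2 = 678; K2/α21 = 678/0.684 = 991 > K1 = 125.
Since the inequalities point opposite ways, species 2 can invade but species 1 cannot.

species 2 excludes species 1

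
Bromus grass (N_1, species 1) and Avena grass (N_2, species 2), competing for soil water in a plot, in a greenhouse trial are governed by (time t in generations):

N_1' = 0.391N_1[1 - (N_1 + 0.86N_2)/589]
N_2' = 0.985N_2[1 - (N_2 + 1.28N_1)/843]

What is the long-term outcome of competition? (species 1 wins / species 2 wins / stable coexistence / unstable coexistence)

species 2 excludes species 1

Compare the nullcline intercepts: K1/α12 = 589/0.86 = 685 < K2 = 843; K2/α21 = 843/1.28 = 659 > K1 = 589.
Since the inequalities point opposite ways, species 2 can invade but species 1 cannot.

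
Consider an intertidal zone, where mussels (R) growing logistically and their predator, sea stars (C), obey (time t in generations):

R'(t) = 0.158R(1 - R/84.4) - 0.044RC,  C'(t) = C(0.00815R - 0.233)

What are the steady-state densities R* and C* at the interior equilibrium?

R* ≈ 28.6, C* ≈ 2.37

From dC/dt = 0 with C > 0: 0.00815R* = 0.233, so R* = 28.6.
Substitute into dR/dt = 0: 0.158(1 - 28.6/84.4) = 0.044C*.
The bracket is 0.661, giving C* = 0.104/0.044 = 2.37.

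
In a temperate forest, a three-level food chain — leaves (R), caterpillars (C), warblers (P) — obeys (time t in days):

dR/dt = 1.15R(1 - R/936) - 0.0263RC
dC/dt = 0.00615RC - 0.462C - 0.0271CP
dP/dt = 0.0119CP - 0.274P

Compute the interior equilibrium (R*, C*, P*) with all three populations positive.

R* ≈ 443, C* ≈ 23, P* ≈ 83.5

From dP/dt = 0: 0.0119C* = 0.274, so C* = 23.
From dR/dt = 0: 1.15(1 - R*/936) = 0.0263·23, giving R* = 936·(1 - 0.527) = 443.
From dC/dt = 0: 0.00615·443 - 0.462 = 0.0271P*, so P* = 2.26/0.0271 = 83.5.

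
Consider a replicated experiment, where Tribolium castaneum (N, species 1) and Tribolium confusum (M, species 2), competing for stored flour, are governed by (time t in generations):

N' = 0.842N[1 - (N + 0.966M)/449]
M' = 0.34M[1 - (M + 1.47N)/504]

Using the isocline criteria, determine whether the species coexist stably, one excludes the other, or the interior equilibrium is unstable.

Compare the nullcline intercepts: K1/α12 = 449/0.966 = 465 < K2 = 504; K2/α21 = 504/1.47 = 343 < K1 = 449.
Since both are reversed, neither can invade when rare; the interior point is a saddle.

unstable coexistence (outcome depends on initial conditions)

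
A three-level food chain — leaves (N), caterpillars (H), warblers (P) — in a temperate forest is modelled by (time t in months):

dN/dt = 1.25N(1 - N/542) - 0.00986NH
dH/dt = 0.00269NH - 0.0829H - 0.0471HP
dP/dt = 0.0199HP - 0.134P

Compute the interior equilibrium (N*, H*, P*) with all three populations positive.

From dP/dt = 0: 0.0199H* = 0.134, so H* = 6.73.
From dN/dt = 0: 1.25(1 - N*/542) = 0.00986·6.73, giving N* = 542·(1 - 0.0531) = 513.
From dH/dt = 0: 0.00269·513 - 0.0829 = 0.0471P*, so P* = 1.3/0.0471 = 27.6.

N* ≈ 513, H* ≈ 6.73, P* ≈ 27.6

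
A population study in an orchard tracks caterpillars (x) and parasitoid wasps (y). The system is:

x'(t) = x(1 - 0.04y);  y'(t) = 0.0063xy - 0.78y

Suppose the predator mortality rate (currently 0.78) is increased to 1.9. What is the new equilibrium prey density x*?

At the interior fixed point, setting dy/dt = 0 with y > 0 fixes x* = (predator death rate)/(xy coefficient) — independent of the other coefficients.
With the change, x* = 1.9/0.0063 = 302; it rises from 124.

x* ≈ 302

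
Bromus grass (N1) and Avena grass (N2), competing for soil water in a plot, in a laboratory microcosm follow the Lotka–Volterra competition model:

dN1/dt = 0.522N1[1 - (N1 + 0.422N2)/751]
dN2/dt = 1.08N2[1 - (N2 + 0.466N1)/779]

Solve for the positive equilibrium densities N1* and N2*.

N1* ≈ 526, N2* ≈ 534

Setting both brackets to zero gives the nullclines N1 + 0.422N2 = 751 and 0.466N1 + N2 = 779.
Substituting N2 = 779 - 0.466N1 into the first: N1(1 - 0.422·0.466) = 751 - 0.422·779.
So N1* = 422/0.803 = 526, and then N2* = 779 - 0.466·526 = 534.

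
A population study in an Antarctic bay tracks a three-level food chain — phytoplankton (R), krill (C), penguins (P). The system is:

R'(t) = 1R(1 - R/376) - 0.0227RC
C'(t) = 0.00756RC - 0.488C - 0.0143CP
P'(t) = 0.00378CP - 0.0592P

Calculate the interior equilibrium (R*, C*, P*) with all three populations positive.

From dP/dt = 0: 0.00378C* = 0.0592, so C* = 15.7.
From dR/dt = 0: 1(1 - R*/376) = 0.0227·15.7, giving R* = 376·(1 - 0.356) = 242.
From dC/dt = 0: 0.00756·242 - 0.488 = 0.0143P*, so P* = 1.34/0.0143 = 94.

R* ≈ 242, C* ≈ 15.7, P* ≈ 94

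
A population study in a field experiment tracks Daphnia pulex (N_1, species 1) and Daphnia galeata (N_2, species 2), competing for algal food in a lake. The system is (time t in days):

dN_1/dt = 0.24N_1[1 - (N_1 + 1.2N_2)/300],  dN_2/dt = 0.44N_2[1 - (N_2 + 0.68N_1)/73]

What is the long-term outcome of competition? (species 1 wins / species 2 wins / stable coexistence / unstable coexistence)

Compare the nullcline intercepts: K1/α12 = 300/1.2 = 250 > K2 = 73; K2/α21 = 73/0.68 = 107 < K1 = 300.
Since the inequalities point opposite ways, species 1 can invade but species 2 cannot.

species 1 excludes species 2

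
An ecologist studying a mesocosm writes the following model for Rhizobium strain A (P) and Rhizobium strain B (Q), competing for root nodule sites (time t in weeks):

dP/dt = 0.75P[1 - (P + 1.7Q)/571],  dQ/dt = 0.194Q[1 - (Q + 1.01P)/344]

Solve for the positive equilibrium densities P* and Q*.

P* ≈ 19.2, Q* ≈ 325

Setting both brackets to zero gives the nullclines P + 1.7Q = 571 and 1.01P + Q = 344.
Substituting Q = 344 - 1.01P into the first: P(1 - 1.7·1.01) = 571 - 1.7·344.
So P* = -13.8/-0.717 = 19.2, and then Q* = 344 - 1.01·19.2 = 325.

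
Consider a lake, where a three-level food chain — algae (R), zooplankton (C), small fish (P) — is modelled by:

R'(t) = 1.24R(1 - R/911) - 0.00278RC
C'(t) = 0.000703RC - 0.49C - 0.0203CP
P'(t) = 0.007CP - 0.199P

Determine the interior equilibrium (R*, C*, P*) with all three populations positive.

From dP/dt = 0: 0.007C* = 0.199, so C* = 28.4.
From dR/dt = 0: 1.24(1 - R*/911) = 0.00278·28.4, giving R* = 911·(1 - 0.0637) = 853.
From dC/dt = 0: 0.000703·853 - 0.49 = 0.0203P*, so P* = 0.11/0.0203 = 5.4.

R* ≈ 853, C* ≈ 28.4, P* ≈ 5.4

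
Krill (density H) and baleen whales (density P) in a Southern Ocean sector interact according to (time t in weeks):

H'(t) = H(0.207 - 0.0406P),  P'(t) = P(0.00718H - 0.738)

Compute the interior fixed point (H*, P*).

H* ≈ 103, P* ≈ 5.1

Set dP/dt = 0 with P > 0: 0.00718H - 0.738 = 0, so H* = 0.738/0.00718 = 103.
Set dH/dt = 0 with H > 0: 0.207 - 0.0406P = 0, so P* = 0.207/0.0406 = 5.1.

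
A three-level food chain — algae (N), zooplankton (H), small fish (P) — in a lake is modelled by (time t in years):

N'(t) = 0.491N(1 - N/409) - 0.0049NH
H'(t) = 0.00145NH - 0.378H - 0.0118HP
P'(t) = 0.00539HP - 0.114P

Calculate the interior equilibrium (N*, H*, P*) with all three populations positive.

From dP/dt = 0: 0.00539H* = 0.114, so H* = 21.2.
From dN/dt = 0: 0.491(1 - N*/409) = 0.0049·21.2, giving N* = 409·(1 - 0.211) = 323.
From dH/dt = 0: 0.00145·323 - 0.378 = 0.0118P*, so P* = 0.0899/0.0118 = 7.62.

N* ≈ 323, H* ≈ 21.2, P* ≈ 7.62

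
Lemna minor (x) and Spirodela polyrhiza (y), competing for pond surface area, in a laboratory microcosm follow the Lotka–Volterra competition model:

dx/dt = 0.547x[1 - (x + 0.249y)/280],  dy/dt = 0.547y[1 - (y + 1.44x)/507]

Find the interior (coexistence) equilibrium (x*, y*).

x* ≈ 240, y* ≈ 162

Setting both brackets to zero gives the nullclines x + 0.249y = 280 and 1.44x + y = 507.
Substituting y = 507 - 1.44x into the first: x(1 - 0.249·1.44) = 280 - 0.249·507.
So x* = 154/0.641 = 240, and then y* = 507 - 1.44·240 = 162.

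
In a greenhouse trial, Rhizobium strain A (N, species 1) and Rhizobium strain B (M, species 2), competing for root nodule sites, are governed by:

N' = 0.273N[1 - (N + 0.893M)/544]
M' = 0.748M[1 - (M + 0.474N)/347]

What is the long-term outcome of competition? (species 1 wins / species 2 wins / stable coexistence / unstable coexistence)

stable coexistence

Compare the nullcline intercepts: K1/α12 = 544/0.893 = 609 > K2 = 347; K2/α21 = 347/0.474 = 732 > K1 = 544.
Since both inequalities hold, each species can invade when rare, so the interior equilibrium is stable.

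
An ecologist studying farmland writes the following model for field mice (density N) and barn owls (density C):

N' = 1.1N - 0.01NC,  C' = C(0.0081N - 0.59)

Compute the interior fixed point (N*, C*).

Set dC/dt = 0 with C > 0: 0.0081N - 0.59 = 0, so N* = 0.59/0.0081 = 72.8.
Set dN/dt = 0 with N > 0: 1.1 - 0.01C = 0, so C* = 1.1/0.01 = 110.

N* ≈ 72.8, C* ≈ 110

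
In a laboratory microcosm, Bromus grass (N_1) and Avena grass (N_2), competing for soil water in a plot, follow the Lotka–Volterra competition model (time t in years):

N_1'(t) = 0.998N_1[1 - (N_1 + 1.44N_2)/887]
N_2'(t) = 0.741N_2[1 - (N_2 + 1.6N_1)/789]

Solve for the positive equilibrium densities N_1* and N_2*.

N_1* ≈ 191, N_2* ≈ 483

Setting both brackets to zero gives the nullclines N_1 + 1.44N_2 = 887 and 1.6N_1 + N_2 = 789.
Substituting N_2 = 789 - 1.6N_1 into the first: N_1(1 - 1.44·1.6) = 887 - 1.44·789.
So N_1* = -249/-1.3 = 191, and then N_2* = 789 - 1.6·191 = 483.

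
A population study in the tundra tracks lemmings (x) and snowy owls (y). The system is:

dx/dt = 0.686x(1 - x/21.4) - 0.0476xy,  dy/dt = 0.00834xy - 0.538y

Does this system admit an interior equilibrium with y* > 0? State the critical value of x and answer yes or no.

Threshold x = 64.5; K < 64.5, so no, the predator goes extinct.

The predator equation gives dy/dt > 0 only when x > 0.538/0.00834 = 64.5.
Without the predator, x → K = 21.4. Since 21.4 < 64.5, the predator cannot invade.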